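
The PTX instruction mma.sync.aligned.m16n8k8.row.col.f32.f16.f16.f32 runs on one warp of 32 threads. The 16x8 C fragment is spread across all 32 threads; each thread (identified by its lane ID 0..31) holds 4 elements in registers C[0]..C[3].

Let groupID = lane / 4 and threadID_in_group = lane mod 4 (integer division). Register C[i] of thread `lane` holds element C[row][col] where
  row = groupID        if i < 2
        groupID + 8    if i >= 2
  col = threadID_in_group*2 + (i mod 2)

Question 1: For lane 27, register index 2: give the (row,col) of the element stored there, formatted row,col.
14,6

L=27=>grp=27>>2=6, tig=27&3=3
[2]=>row 6+8=14  col 3·2+0=6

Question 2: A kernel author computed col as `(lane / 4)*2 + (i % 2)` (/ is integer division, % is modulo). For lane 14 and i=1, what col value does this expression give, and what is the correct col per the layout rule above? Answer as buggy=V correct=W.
buggy=7 correct=5

`(lane / 4)*2 + (i % 2)`[14,1]->7
lane 14->14/4=3, 14 mod 4=2
i=1  r:3+0->3  c:2·2+1->5
col: 7 vs 5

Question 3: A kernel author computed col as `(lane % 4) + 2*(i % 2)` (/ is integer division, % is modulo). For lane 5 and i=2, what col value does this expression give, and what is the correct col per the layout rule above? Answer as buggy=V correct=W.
`(lane % 4) + 2*(i % 2)`[5,2]⇒1
5: gr=1,th=1
[2] (1+8,1*2+0) = (9,2)
col: 1 vs 2

buggy=1 correct=2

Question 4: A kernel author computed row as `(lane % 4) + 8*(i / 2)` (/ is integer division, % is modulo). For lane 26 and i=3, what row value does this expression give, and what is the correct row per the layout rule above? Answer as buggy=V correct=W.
buggy=10 correct=14

`(lane % 4) + 8*(i / 2)`[26,3]->10
lane 26: gid=6 (26/4), tid=2 (26%4)
i=3: r=6+8=14, c=2*2+1=5
row: 10 vs 14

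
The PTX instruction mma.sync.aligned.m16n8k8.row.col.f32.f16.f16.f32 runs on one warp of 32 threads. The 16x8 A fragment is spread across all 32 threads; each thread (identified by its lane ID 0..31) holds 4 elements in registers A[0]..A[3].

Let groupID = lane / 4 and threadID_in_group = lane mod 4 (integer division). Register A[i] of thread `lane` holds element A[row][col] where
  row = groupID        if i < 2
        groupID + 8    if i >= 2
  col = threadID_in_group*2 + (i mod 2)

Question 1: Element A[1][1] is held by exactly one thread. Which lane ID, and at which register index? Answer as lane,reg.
4,1

r=1->g=1,rb=0  c=1->t=0,b0=1
L=1*4+0=4  i=0*2+1=1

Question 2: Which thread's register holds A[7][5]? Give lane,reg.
30,1

r=7⇒gr=7,Rb=0  c=5⇒th=2,odd=1
L=7*4+2=30  i=0*2+1=1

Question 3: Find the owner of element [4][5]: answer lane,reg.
18,1

r=4->g=4,rb=0  c=5->t=2,b0=1
L=4*4+2=18  i=0*2+1=1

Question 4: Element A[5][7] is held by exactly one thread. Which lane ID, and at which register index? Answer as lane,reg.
23,1

r: 5->gid=5,r8=0  c: 7->tid=3,i&1=1
L=5*4+3=23  i=0*2+1=1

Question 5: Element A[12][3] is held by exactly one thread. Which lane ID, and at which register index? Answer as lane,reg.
17,3

r=12⇒gr=4,Rb=1  c=3⇒th=1,odd=1
L=4*4+1=17  i=1*2+1=3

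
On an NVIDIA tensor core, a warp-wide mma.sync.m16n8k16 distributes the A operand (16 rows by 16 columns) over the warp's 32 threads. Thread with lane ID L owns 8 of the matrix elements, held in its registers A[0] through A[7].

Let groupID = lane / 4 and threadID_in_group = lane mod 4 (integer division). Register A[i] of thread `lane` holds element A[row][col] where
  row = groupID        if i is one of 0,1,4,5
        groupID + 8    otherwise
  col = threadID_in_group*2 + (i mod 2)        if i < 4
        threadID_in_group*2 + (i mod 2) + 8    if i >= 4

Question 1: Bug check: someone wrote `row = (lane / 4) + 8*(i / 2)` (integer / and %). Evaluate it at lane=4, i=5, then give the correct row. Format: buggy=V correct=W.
buggy=17 correct=1

`(lane / 4) + 8*(i / 2)`[4,5]⇒17
4: gr=1,th=0
[5] (1+0,0*2+1+8) = (1,9)
row: 17 vs 1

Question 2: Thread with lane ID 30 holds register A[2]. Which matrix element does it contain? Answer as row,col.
lane 30->30/4=7, 30 mod 4=2
i=2  r:7+8->15  c:2·2+0+0->4

15,4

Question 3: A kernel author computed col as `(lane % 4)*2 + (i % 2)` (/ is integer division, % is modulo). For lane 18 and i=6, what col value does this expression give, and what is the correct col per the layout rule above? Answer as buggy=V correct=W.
`(lane % 4)*2 + (i % 2)`[18,6]->4
L=18->g=18>>2=4, t=18&3=2
[6]->row 4+8=12  col 2·2+0+8=12
col: 4 vs 12

buggy=4 correct=12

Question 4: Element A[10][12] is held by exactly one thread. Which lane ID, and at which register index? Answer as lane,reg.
10,6

r=10->g=2,rb=1  c=12->cb=1,t=2,b0=0
L=2*4+2=10  i=1*4+1*2+0=6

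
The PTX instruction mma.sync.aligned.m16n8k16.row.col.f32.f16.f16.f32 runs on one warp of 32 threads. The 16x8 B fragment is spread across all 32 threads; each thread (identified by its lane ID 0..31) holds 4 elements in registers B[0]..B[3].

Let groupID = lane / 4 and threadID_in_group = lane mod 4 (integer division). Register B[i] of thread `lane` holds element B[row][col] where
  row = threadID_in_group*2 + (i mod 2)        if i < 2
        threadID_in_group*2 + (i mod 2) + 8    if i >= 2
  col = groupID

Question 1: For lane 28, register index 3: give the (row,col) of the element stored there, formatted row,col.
lane 28: gid=7 (28/4), tid=0 (28%4)
i=3: r=0*2+1+8=9, c=gid=7

9,7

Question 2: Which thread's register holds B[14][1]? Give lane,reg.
c=1->g=1  r=14->rb=1,t=3,b0=0
L=1*4+3=7  i=1*2+0=2

7,2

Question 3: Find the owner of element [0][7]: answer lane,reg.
28,0

c:7=>grp=7  r:0=>rB=0,tig=0,lo=0
L=7*4+0=28  i=0*2+0=0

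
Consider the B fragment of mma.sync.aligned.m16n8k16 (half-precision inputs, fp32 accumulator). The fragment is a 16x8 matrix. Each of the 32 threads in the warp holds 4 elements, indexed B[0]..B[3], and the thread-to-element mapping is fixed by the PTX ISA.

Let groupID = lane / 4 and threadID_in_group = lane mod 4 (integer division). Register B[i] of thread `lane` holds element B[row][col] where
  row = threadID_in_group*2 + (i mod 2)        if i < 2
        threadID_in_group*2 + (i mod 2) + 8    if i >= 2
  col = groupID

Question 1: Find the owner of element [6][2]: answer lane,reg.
11,0

c=2→G=2  r=6→rhi=0,T=3,p=0
L=2*4+3=11  i=0*2+0=0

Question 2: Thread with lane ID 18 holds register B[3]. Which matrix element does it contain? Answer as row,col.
L=18=>grp=18>>2=4, tig=18&3=2
[3]=>row 2·2+1+8=13  col grp=4

13,4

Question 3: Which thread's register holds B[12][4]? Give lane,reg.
18,2

c=4⇒gr=4  r=12⇒Rb=1,th=2,odd=0
L=4*4+2=18  i=1*2+0=2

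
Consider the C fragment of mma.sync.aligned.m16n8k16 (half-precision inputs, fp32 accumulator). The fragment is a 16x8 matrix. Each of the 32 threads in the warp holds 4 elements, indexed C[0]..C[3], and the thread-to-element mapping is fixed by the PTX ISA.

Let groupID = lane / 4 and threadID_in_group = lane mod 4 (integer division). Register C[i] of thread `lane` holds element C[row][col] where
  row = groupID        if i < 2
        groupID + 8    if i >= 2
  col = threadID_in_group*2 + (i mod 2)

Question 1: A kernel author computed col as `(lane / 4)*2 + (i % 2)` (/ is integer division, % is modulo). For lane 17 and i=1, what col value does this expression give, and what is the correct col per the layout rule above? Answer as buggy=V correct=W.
`(lane / 4)*2 + (i % 2)`[17,1]⇒9
17: gr=4,th=1
[1] (4+0,1*2+1) = (4,3)
col: 9 vs 3

buggy=9 correct=3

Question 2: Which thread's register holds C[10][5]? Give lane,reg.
r:10=>grp=2,rB=1  c:5=>tig=2,lo=1
L=2*4+2=10  i=1*2+1=3

10,3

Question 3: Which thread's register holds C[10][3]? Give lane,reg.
r=10⇒gr=2,Rb=1  c=3⇒th=1,odd=1
L=2*4+1=9  i=1*2+1=3

9,3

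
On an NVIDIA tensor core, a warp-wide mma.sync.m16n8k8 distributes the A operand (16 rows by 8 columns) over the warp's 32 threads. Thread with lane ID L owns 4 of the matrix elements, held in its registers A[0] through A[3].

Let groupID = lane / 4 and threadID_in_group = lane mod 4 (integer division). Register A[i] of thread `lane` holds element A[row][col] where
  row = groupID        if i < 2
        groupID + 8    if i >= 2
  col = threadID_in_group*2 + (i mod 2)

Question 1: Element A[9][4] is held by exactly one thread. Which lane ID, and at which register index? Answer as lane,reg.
6,2

r=9→G=1,rhi=1  c=4→T=2,p=0
L=1*4+2=6  i=1*2+0=2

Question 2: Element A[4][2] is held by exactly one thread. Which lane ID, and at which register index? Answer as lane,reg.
17,0

r=4→G=4,rhi=0  c=2→T=1,p=0
L=4*4+1=17  i=0*2+0=0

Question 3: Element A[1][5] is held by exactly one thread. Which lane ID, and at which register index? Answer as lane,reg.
6,1

r: 1->gid=1,r8=0  c: 5->tid=2,i&1=1
L=1*4+2=6  i=0*2+1=1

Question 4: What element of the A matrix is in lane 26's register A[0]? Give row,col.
L=26⇒gr=26>>2=6, th=26&3=2
[0]⇒row 6+0=6  col 2·2+0=4

6,4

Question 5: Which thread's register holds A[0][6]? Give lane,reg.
3,0

r:0=>grp=0,rB=0  c:6=>tig=3,lo=0
L=0*4+3=3  i=0*2+0=0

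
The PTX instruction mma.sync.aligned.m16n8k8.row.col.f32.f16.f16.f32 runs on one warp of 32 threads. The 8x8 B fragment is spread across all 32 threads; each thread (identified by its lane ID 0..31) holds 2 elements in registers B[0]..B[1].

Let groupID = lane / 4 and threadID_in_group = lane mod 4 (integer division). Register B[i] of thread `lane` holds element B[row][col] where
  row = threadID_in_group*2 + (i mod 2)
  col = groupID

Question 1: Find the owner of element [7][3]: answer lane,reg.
15,1

c=3→G=3  r=7→T=3,p=1
L=3*4+3=15  i=1=1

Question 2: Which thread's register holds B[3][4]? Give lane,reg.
c=4⇒gr=4  r=3⇒th=1,odd=1
L=4*4+1=17  i=1=1

17,1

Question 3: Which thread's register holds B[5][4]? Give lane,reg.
c:4=>grp=4  r:5=>tig=2,lo=1
L=4*4+2=18  i=1=1

18,1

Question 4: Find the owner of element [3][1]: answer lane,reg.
5,1

c:1=>grp=1  r:3=>tig=1,lo=1
L=1*4+1=5  i=1=1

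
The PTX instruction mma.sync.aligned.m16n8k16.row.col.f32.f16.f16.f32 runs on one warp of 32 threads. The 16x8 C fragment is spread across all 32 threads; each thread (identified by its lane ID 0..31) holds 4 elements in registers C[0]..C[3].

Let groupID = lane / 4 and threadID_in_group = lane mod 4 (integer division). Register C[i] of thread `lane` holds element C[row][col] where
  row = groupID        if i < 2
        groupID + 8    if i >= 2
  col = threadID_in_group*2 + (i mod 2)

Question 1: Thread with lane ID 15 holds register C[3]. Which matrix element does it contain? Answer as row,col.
11,7

15: G=3,T=3
[3] (3+8,3*2+1) = (11,7)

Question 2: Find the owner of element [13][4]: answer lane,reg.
22,2

r=13⇒gr=5,Rb=1  c=4⇒th=2,odd=0
L=5*4+2=22  i=1*2+0=2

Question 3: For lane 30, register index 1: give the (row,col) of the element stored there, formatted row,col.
lane 30: gr=7 (30/4), th=2 (30%4)
i=1: r=7+0=7, c=2*2+1=5

7,5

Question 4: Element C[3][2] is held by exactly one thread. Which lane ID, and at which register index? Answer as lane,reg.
r:3=>grp=3,rB=0  c:2=>tig=1,lo=0
L=3*4+1=13  i=0*2+0=0

13,0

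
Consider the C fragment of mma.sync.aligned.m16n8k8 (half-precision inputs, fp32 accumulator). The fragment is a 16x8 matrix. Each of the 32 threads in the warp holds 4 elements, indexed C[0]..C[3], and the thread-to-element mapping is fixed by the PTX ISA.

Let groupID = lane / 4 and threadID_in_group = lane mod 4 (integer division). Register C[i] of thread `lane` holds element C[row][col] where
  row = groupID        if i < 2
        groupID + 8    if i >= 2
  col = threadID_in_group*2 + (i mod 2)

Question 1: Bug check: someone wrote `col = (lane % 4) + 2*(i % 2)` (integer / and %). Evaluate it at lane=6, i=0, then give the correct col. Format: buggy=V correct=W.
`(lane % 4) + 2*(i % 2)`[6,0]→2
6: G=1,T=2
[0] (1+0,2*2+0) = (1,4)
col: 2 vs 4

buggy=2 correct=4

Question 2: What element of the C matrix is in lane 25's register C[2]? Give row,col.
L=25→G=25>>2=6, T=25&3=1
[2]→row 6+8=14  col 1·2+0=2

14,2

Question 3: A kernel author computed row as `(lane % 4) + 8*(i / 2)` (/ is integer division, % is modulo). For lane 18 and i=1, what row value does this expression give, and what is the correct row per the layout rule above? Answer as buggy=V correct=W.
buggy=2 correct=4

`(lane % 4) + 8*(i / 2)`[18,1]->2
lane 18->18/4=4, 18 mod 4=2
i=1  r:4+0->4  c:2·2+1->5
row: 2 vs 4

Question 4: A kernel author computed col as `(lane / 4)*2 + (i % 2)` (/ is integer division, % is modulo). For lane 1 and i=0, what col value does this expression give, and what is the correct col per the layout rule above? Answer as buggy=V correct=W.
buggy=0 correct=2

`(lane / 4)*2 + (i % 2)`[1,0]->0
1: gid=0,tid=1
[0] (0+0,1*2+0) = (0,2)
col: 0 vs 2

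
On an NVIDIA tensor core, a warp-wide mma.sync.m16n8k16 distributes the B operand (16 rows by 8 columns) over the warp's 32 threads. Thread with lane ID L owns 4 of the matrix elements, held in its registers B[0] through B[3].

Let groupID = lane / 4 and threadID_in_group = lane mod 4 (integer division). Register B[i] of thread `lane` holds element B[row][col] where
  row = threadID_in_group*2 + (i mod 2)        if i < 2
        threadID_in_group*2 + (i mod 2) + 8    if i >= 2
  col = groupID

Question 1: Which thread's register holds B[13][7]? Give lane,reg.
c:7=>grp=7  r:13=>rB=1,tig=2,lo=1
L=7*4+2=30  i=1*2+1=3

30,3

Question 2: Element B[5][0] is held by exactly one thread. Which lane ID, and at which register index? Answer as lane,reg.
c=0→G=0  r=5→rhi=0,T=2,p=1
L=0*4+2=2  i=0*2+1=1

2,1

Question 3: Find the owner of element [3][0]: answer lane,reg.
1,1

c=0->g=0  r=3->rb=0,t=1,b0=1
L=0*4+1=1  i=0*2+1=1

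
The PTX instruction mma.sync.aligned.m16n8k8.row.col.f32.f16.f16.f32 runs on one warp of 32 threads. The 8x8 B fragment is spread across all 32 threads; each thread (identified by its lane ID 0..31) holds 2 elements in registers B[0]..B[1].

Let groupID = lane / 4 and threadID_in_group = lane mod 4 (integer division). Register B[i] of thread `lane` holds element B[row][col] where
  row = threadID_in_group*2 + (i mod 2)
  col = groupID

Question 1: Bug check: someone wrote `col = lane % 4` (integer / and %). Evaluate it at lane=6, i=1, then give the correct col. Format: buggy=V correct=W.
buggy=2 correct=1

`lane % 4`[6,1]⇒2
lane 6⇒6/4=1, 6 mod 4=2
i=1  r:2·2+1⇒5  c:1
col: 2 vs 1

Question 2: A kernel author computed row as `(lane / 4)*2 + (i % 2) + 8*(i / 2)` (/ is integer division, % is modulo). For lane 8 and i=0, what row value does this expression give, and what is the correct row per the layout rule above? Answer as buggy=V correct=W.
buggy=4 correct=0

`(lane / 4)*2 + (i % 2) + 8*(i / 2)`[8,0]→4
L=8→G=8>>2=2, T=8&3=0
[0]→row 0·2+0=0  col G=2
row: 4 vs 0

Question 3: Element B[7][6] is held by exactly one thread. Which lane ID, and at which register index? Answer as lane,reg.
27,1

c: 6->gid=6  r: 7->tid=3,i&1=1
L=6*4+3=27  i=1=1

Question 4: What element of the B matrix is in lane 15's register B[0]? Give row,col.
lane 15: grp=3 (15/4), tig=3 (15%4)
i=0: r=3*2+0=6, c=grp=3

6,3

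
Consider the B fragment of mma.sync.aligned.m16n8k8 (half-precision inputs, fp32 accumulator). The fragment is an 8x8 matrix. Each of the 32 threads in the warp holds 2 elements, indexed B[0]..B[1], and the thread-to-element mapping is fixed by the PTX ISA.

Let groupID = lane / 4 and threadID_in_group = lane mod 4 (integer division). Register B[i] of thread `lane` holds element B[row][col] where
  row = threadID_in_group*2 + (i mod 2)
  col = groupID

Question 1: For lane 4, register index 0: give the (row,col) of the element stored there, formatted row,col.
lane 4->4/4=1, 4 mod 4=0
i=0  r:2·0+0->0  c:1

0,1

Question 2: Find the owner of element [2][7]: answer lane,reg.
c:7=>grp=7  r:2=>tig=1,lo=0
L=7*4+1=29  i=0=0

29,0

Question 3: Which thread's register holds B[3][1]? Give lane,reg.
c=1⇒gr=1  r=3⇒th=1,odd=1
L=1*4+1=5  i=1=1

5,1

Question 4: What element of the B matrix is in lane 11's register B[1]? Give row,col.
L=11=>grp=11>>2=2, tig=11&3=3
[1]=>row 3·2+1=7  col grp=2

7,2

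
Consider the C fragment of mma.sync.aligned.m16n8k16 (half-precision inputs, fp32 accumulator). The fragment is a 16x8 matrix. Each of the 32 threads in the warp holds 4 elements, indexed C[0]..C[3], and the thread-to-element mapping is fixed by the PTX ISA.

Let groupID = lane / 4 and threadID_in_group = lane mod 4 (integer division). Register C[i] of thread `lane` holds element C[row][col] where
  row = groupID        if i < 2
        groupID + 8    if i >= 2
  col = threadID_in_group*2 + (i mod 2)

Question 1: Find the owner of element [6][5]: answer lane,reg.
26,1

r:6=>grp=6,rB=0  c:5=>tig=2,lo=1
L=6*4+2=26  i=0*2+1=1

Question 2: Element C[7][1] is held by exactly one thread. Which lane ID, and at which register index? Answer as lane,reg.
28,1

r=7⇒gr=7,Rb=0  c=1⇒th=0,odd=1
L=7*4+0=28  i=0*2+1=1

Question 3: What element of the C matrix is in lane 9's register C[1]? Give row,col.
2,3

lane 9: grp=2 (9/4), tig=1 (9%4)
i=1: r=2+0=2, c=1*2+1=3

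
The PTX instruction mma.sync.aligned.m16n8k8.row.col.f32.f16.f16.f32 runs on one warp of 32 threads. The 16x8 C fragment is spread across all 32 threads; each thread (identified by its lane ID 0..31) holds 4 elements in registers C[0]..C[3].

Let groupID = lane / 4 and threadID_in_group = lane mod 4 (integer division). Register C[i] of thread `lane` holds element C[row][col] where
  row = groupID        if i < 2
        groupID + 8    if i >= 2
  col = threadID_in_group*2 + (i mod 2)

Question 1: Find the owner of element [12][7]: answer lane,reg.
r=12->g=4,rb=1  c=7->t=3,b0=1
L=4*4+3=19  i=1*2+1=3

19,3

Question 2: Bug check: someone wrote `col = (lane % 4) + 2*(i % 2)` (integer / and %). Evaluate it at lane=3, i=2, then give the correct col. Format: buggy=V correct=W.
buggy=3 correct=6

`(lane % 4) + 2*(i % 2)`[3,2]→3
lane 3: G=0 (3/4), T=3 (3%4)
i=2: r=0+8=8, c=3*2+0=6
col: 3 vs 6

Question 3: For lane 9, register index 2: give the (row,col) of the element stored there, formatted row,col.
L=9=>grp=9>>2=2, tig=9&3=1
[2]=>row 2+8=10  col 1·2+0=2

10,2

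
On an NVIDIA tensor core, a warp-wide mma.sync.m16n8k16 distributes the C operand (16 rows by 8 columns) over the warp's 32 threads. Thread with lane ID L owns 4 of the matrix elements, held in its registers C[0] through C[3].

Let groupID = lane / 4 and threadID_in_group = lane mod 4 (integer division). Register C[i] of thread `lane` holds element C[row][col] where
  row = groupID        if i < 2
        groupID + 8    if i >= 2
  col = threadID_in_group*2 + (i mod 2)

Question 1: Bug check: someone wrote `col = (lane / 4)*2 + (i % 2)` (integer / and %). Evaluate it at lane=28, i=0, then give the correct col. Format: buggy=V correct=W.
`(lane / 4)*2 + (i % 2)`[28,0]->14
lane 28: g=7 (28/4), t=0 (28%4)
i=0: r=7+0=7, c=0*2+0=0
col: 14 vs 0

buggy=14 correct=0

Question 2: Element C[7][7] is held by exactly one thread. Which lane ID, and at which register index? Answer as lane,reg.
31,1

r=7->g=7,rb=0  c=7->t=3,b0=1
L=7*4+3=31  i=0*2+1=1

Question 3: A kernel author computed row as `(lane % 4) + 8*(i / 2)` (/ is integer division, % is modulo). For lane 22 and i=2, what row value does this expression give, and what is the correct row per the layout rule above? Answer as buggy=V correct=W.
`(lane % 4) + 8*(i / 2)`[22,2]→10
lane 22: G=5 (22/4), T=2 (22%4)
i=2: r=5+8=13, c=2*2+0=4
row: 10 vs 13

buggy=10 correct=13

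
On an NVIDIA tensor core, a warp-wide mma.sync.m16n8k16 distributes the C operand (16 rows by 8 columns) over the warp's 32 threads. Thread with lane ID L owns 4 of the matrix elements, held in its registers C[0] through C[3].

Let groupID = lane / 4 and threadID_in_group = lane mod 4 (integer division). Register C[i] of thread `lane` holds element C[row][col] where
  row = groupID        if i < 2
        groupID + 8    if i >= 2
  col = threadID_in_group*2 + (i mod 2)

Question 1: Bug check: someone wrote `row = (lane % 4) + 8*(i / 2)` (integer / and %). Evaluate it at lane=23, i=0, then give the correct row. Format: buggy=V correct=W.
`(lane % 4) + 8*(i / 2)`[23,0]->3
L=23->g=23>>2=5, t=23&3=3
[0]->row 5+0=5  col 3·2+0=6
row: 3 vs 5

buggy=3 correct=5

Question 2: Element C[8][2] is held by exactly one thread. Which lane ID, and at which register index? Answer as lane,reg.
r=8⇒gr=0,Rb=1  c=2⇒th=1,odd=0
L=0*4+1=1  i=1*2+0=2

1,2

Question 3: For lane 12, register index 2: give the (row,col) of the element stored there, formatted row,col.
11,0

12: gid=3,tid=0
[2] (3+8,0*2+0) = (11,0)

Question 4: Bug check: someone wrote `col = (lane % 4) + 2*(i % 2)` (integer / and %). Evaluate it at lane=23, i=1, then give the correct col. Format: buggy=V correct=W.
`(lane % 4) + 2*(i % 2)`[23,1]→5
23: G=5,T=3
[1] (5+0,3*2+1) = (5,7)
col: 5 vs 7

buggy=5 correct=7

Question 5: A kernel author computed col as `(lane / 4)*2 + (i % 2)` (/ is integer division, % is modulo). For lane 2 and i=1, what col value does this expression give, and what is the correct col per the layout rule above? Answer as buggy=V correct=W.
`(lane / 4)*2 + (i % 2)`[2,1]->1
L=2->g=2>>2=0, t=2&3=2
[1]->row 0+0=0  col 2·2+1=5
col: 1 vs 5

buggy=1 correct=5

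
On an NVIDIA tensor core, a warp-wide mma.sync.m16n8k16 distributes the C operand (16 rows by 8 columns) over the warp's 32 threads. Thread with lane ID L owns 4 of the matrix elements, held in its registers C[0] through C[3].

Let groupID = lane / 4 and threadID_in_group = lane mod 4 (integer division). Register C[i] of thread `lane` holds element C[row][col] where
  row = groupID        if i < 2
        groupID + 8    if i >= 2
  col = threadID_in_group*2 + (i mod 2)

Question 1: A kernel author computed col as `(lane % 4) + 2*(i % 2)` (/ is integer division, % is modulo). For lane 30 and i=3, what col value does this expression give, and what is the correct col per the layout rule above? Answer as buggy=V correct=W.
`(lane % 4) + 2*(i % 2)`[30,3]⇒4
lane 30⇒30/4=7, 30 mod 4=2
i=3  r:7+8⇒15  c:2·2+1⇒5
col: 4 vs 5

buggy=4 correct=5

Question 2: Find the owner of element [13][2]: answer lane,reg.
21,2

r=13→G=5,rhi=1  c=2→T=1,p=0
L=5*4+1=21  i=1*2+0=2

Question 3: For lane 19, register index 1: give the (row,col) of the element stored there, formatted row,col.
lane 19: G=4 (19/4), T=3 (19%4)
i=1: r=4+0=4, c=3*2+1=7

4,7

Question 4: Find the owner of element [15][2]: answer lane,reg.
r=15->g=7,rb=1  c=2->t=1,b0=0
L=7*4+1=29  i=1*2+0=2

29,2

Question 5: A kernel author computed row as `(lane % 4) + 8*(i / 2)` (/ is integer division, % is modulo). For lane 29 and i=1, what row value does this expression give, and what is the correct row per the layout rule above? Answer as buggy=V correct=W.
`(lane % 4) + 8*(i / 2)`[29,1]=>1
L=29=>grp=29>>2=7, tig=29&3=1
[1]=>row 7+0=7  col 1·2+1=3
row: 1 vs 7

buggy=1 correct=7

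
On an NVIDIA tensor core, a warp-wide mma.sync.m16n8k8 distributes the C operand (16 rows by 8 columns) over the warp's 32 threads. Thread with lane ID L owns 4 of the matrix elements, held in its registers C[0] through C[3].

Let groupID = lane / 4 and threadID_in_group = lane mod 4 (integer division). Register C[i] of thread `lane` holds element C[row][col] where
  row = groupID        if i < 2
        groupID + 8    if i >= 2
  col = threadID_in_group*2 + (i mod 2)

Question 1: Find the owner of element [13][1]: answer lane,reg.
20,3

r:13=>grp=5,rB=1  c:1=>tig=0,lo=1
L=5*4+0=20  i=1*2+1=3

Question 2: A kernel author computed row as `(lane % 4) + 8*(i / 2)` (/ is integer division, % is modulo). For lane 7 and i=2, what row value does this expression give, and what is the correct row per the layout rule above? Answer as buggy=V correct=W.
buggy=11 correct=9

`(lane % 4) + 8*(i / 2)`[7,2]→11
7: G=1,T=3
[2] (1+8,3*2+0) = (9,6)
row: 11 vs 9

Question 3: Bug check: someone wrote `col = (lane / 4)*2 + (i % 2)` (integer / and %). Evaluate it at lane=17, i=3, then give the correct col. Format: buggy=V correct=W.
buggy=9 correct=3

`(lane / 4)*2 + (i % 2)`[17,3]=>9
lane 17=>17/4=4, 17 mod 4=1
i=3  r:4+8=>12  c:2·1+1=>3
col: 9 vs 3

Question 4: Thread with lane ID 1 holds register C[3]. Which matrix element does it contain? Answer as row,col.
lane 1=>1/4=0, 1 mod 4=1
i=3  r:0+8=>8  c:2·1+1=>3

8,3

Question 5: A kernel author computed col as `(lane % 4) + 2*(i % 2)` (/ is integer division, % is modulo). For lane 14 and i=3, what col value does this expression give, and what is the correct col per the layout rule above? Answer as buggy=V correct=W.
`(lane % 4) + 2*(i % 2)`[14,3]⇒4
14: gr=3,th=2
[3] (3+8,2*2+1) = (11,5)
col: 4 vs 5

buggy=4 correct=5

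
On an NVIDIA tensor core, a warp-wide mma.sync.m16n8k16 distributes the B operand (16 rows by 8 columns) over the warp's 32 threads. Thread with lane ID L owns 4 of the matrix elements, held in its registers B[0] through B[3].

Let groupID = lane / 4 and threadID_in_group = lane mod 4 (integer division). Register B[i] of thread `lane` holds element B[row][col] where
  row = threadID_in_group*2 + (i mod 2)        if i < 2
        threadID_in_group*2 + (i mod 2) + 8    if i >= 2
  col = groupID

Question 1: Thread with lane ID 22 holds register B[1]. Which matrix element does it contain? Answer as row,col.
lane 22: grp=5 (22/4), tig=2 (22%4)
i=1: r=2*2+1+0=5, c=grp=5

5,5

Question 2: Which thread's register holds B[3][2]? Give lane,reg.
c: 2->gid=2  r: 3->r8=0,tid=1,i&1=1
L=2*4+1=9  i=0*2+1=1

9,1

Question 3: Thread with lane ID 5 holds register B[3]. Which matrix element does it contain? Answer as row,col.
lane 5: gr=1 (5/4), th=1 (5%4)
i=3: r=1*2+1+8=11, c=gr=1

11,1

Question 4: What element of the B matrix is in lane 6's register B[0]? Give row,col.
4,1

lane 6: gid=1 (6/4), tid=2 (6%4)
i=0: r=2*2+0+0=4, c=gid=1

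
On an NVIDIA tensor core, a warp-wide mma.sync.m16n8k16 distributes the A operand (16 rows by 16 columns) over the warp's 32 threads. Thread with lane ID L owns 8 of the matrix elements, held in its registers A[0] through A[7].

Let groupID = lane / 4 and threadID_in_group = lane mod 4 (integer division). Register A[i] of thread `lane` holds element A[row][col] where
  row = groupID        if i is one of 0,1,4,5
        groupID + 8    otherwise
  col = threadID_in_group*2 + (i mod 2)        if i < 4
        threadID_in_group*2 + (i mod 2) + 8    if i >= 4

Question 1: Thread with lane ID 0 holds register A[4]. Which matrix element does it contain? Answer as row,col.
0: G=0,T=0
[4] (0+0,0*2+0+8) = (0,8)

0,8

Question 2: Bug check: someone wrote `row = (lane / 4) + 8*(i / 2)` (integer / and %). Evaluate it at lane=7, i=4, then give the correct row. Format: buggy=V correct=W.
`(lane / 4) + 8*(i / 2)`[7,4]→17
L=7→G=7>>2=1, T=7&3=3
[4]→row 1+0=1  col 3·2+0+8=14
row: 17 vs 1

buggy=17 correct=1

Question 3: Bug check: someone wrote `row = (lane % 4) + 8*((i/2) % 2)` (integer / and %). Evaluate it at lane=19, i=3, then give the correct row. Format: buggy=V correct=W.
buggy=11 correct=12

`(lane % 4) + 8*((i/2) % 2)`[19,3]=>11
lane 19: grp=4 (19/4), tig=3 (19%4)
i=3: r=4+8=12, c=3*2+1+0=7
row: 11 vs 12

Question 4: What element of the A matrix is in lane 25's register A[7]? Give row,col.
14,11

L=25->gid=25>>2=6, tid=25&3=1
[7]->row 6+8=14  col 1·2+1+8=11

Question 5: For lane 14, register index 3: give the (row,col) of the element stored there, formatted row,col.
11,5

lane 14=>14/4=3, 14 mod 4=2
i=3  r:3+8=>11  c:2·2+1+0=>5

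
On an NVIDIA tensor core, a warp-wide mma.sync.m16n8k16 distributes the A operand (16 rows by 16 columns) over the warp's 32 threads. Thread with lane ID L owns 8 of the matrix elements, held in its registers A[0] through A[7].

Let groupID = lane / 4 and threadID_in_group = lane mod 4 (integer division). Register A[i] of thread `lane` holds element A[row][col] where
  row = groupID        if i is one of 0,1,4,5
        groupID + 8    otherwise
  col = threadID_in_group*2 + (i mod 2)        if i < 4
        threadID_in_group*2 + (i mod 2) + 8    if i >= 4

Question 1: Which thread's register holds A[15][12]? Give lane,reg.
30,6

r=15->g=7,rb=1  c=12->cb=1,t=2,b0=0
L=7*4+2=30  i=1*4+1*2+0=6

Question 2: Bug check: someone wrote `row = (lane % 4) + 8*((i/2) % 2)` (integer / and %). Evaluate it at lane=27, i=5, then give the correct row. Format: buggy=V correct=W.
`(lane % 4) + 8*((i/2) % 2)`[27,5]=>3
L=27=>grp=27>>2=6, tig=27&3=3
[5]=>row 6+0=6  col 3·2+1+8=15
row: 3 vs 6

buggy=3 correct=6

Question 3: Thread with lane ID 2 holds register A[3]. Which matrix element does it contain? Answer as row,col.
L=2->g=2>>2=0, t=2&3=2
[3]->row 0+8=8  col 2·2+1+0=5

8,5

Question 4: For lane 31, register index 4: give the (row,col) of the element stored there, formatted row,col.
lane 31⇒31/4=7, 31 mod 4=3
i=4  r:7+0⇒7  c:2·3+0+8⇒14

7,14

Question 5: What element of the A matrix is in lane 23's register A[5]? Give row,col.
lane 23: g=5 (23/4), t=3 (23%4)
i=5: r=5+0=5, c=3*2+1+8=15

5,15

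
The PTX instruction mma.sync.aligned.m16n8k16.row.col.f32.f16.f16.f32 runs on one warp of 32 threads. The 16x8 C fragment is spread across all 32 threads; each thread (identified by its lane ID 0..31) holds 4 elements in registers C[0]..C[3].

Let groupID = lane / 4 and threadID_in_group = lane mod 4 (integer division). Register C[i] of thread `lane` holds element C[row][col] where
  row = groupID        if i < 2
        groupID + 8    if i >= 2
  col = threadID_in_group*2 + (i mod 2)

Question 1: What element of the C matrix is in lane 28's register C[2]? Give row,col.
15,0

L=28⇒gr=28>>2=7, th=28&3=0
[2]⇒row 7+8=15  col 0·2+0=0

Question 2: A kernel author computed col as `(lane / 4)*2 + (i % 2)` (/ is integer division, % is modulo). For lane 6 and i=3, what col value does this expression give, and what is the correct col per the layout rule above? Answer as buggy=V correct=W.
`(lane / 4)*2 + (i % 2)`[6,3]⇒3
L=6⇒gr=6>>2=1, th=6&3=2
[3]⇒row 1+8=9  col 2·2+1=5
col: 3 vs 5

buggy=3 correct=5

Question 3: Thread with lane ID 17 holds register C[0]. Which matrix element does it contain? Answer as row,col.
4,2

17: g=4,t=1
[0] (4+0,1*2+0) = (4,2)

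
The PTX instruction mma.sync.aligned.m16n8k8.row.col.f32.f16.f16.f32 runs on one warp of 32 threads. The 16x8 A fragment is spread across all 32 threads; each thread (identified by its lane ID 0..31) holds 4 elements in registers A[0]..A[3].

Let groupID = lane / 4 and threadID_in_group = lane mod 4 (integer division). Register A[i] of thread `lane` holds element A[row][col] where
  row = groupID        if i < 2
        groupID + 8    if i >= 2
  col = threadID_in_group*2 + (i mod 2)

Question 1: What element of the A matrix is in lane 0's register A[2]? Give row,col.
lane 0→0/4=0, 0 mod 4=0
i=2  r:0+8→8  c:2·0+0→0

8,0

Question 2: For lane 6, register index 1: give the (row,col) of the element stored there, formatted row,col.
1,5

6: grp=1,tig=2
[1] (1+0,2*2+1) = (1,5)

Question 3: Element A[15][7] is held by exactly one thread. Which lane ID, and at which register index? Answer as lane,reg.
31,3

r=15->g=7,rb=1  c=7->t=3,b0=1
L=7*4+3=31  i=1*2+1=3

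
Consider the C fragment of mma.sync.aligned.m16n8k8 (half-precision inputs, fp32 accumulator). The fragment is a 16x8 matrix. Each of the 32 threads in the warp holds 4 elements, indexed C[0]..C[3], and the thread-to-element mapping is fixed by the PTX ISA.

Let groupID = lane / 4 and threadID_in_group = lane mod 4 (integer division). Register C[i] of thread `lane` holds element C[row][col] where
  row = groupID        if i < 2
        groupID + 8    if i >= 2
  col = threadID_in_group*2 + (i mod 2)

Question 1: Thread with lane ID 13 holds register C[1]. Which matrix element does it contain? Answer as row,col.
3,3

lane 13: grp=3 (13/4), tig=1 (13%4)
i=1: r=3+0=3, c=1*2+1=3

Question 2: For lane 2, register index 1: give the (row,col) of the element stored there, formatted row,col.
lane 2→2/4=0, 2 mod 4=2
i=1  r:0+0→0  c:2·2+1→5

0,5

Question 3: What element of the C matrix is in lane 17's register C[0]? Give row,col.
4,2

lane 17: grp=4 (17/4), tig=1 (17%4)
i=0: r=4+0=4, c=1*2+0=2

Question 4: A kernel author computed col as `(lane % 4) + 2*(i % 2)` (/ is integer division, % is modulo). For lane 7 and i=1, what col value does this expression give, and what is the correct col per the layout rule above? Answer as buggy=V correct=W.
buggy=5 correct=7

`(lane % 4) + 2*(i % 2)`[7,1]=>5
lane 7: grp=1 (7/4), tig=3 (7%4)
i=1: r=1+0=1, c=3*2+1=7
col: 5 vs 7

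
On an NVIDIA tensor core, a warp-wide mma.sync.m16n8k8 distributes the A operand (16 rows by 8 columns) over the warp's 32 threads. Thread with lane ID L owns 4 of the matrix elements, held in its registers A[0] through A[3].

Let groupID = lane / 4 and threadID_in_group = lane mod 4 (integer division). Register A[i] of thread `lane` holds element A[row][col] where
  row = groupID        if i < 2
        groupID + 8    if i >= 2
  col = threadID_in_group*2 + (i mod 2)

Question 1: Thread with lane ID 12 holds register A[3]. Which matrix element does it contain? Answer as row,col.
lane 12: g=3 (12/4), t=0 (12%4)
i=3: r=3+8=11, c=0*2+1=1

11,1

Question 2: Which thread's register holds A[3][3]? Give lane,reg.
r:3=>grp=3,rB=0  c:3=>tig=1,lo=1
L=3*4+1=13  i=0*2+1=1

13,1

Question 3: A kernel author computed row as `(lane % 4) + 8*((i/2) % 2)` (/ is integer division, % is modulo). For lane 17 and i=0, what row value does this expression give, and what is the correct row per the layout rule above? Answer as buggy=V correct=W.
buggy=1 correct=4

`(lane % 4) + 8*((i/2) % 2)`[17,0]->1
lane 17: gid=4 (17/4), tid=1 (17%4)
i=0: r=4+0=4, c=1*2+0=2
row: 1 vs 4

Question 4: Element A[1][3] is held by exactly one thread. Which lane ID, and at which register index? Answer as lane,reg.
r=1⇒gr=1,Rb=0  c=3⇒th=1,odd=1
L=1*4+1=5  i=0*2+1=1

5,1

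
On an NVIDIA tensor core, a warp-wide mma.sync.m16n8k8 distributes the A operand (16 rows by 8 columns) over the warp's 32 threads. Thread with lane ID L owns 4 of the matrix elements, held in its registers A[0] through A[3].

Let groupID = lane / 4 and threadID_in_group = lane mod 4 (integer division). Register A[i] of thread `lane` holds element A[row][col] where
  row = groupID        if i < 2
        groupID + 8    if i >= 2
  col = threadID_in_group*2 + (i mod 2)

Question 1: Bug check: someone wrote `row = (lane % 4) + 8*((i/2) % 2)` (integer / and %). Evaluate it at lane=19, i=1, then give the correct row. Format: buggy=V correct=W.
buggy=3 correct=4

`(lane % 4) + 8*((i/2) % 2)`[19,1]→3
L=19→G=19>>2=4, T=19&3=3
[1]→row 4+0=4  col 3·2+1=7
row: 3 vs 4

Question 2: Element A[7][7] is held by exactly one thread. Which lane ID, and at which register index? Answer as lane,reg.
31,1

r: 7->gid=7,r8=0  c: 7->tid=3,i&1=1
L=7*4+3=31  i=0*2+1=1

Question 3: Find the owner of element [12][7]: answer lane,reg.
19,3

r=12⇒gr=4,Rb=1  c=7⇒th=3,odd=1
L=4*4+3=19  i=1*2+1=3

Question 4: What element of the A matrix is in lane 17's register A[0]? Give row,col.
4,2

L=17→G=17>>2=4, T=17&3=1
[0]→row 4+0=4  col 1·2+0=2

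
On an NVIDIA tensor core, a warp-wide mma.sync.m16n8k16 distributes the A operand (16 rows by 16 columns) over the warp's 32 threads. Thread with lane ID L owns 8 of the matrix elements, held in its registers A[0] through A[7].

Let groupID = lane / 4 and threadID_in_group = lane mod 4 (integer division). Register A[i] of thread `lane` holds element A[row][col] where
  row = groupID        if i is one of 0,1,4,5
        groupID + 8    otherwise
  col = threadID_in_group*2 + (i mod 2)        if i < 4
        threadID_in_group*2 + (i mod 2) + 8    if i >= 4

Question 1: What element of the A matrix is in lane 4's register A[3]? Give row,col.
4: gid=1,tid=0
[3] (1+8,0*2+1+0) = (9,1)

9,1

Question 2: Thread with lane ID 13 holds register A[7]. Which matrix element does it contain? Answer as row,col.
L=13->gid=13>>2=3, tid=13&3=1
[7]->row 3+8=11  col 1·2+1+8=11

11,11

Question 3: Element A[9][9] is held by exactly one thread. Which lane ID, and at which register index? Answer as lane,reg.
r: 9->gid=1,r8=1  c: 9->c8=1,tid=0,i&1=1
L=1*4+0=4  i=1*4+1*2+1=7

4,7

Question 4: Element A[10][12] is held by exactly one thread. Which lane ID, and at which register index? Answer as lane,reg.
r=10⇒gr=2,Rb=1  c=12⇒Cb=1,th=2,odd=0
L=2*4+2=10  i=1*4+1*2+0=6

10,6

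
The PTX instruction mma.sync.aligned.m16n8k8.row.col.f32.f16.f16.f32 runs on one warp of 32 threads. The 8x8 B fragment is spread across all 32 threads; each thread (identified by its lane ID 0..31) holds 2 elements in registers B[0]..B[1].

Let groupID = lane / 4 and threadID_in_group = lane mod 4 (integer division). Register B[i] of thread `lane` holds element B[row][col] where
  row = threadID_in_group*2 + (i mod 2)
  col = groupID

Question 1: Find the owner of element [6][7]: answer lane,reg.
31,0

c=7⇒gr=7  r=6⇒th=3,odd=0
L=7*4+3=31  i=0=0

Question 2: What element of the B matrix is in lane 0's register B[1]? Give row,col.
0: gid=0,tid=0
[1] (0*2+1,0) = (1,0)

1,0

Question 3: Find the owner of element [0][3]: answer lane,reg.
12,0

c=3⇒gr=3  r=0⇒th=0,odd=0
L=3*4+0=12  i=0=0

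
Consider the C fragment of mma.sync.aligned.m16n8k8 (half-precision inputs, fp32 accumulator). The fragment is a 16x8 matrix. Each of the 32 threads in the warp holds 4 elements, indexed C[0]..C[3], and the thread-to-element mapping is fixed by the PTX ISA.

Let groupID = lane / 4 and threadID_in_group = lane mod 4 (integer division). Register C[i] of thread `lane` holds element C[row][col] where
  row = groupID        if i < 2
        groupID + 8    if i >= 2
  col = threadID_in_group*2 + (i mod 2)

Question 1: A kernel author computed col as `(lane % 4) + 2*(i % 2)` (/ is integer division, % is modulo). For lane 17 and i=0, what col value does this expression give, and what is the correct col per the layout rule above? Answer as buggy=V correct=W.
buggy=1 correct=2

`(lane % 4) + 2*(i % 2)`[17,0]->1
17: g=4,t=1
[0] (4+0,1*2+0) = (4,2)
col: 1 vs 2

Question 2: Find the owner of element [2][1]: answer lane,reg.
r: 2->gid=2,r8=0  c: 1->tid=0,i&1=1
L=2*4+0=8  i=0*2+1=1

8,1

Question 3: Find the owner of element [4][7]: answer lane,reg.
19,1

r:4=>grp=4,rB=0  c:7=>tig=3,lo=1
L=4*4+3=19  i=0*2+1=1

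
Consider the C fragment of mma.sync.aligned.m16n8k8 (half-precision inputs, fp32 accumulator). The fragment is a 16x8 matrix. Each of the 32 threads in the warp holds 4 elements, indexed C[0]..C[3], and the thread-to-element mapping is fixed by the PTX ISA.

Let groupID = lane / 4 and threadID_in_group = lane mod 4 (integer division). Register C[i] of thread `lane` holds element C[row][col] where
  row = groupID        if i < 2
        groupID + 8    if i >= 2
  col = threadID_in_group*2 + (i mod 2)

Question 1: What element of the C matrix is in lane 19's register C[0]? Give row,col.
4,6

L=19->gid=19>>2=4, tid=19&3=3
[0]->row 4+0=4  col 3·2+0=6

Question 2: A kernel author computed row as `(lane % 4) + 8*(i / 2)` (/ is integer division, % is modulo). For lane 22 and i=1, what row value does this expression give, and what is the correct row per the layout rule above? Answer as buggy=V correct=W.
buggy=2 correct=5

`(lane % 4) + 8*(i / 2)`[22,1]=>2
L=22=>grp=22>>2=5, tig=22&3=2
[1]=>row 5+0=5  col 2·2+1=5
row: 2 vs 5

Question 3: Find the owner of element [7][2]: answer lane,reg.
29,0

r=7→G=7,rhi=0  c=2→T=1,p=0
L=7*4+1=29  i=0*2+0=0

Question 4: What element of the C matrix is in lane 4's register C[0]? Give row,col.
L=4⇒gr=4>>2=1, th=4&3=0
[0]⇒row 1+0=1  col 0·2+0=0

1,0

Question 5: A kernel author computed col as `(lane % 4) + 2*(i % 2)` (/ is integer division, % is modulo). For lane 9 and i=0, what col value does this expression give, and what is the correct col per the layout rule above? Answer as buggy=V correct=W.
`(lane % 4) + 2*(i % 2)`[9,0]→1
L=9→G=9>>2=2, T=9&3=1
[0]→row 2+0=2  col 1·2+0=2
col: 1 vs 2

buggy=1 correct=2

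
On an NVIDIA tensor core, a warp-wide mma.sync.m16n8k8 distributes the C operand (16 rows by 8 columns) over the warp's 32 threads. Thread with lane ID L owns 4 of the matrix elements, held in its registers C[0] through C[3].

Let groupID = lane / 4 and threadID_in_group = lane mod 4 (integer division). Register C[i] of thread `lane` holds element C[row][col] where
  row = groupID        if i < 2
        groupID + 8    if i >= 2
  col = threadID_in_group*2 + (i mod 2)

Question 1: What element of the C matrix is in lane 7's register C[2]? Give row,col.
9,6

L=7=>grp=7>>2=1, tig=7&3=3
[2]=>row 1+8=9  col 3·2+0=6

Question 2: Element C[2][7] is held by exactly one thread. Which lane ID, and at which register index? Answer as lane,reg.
r: 2->gid=2,r8=0  c: 7->tid=3,i&1=1
L=2*4+3=11  i=0*2+1=1

11,1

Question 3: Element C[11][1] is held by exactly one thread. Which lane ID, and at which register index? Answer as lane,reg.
12,3

r=11->g=3,rb=1  c=1->t=0,b0=1
L=3*4+0=12  i=1*2+1=3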